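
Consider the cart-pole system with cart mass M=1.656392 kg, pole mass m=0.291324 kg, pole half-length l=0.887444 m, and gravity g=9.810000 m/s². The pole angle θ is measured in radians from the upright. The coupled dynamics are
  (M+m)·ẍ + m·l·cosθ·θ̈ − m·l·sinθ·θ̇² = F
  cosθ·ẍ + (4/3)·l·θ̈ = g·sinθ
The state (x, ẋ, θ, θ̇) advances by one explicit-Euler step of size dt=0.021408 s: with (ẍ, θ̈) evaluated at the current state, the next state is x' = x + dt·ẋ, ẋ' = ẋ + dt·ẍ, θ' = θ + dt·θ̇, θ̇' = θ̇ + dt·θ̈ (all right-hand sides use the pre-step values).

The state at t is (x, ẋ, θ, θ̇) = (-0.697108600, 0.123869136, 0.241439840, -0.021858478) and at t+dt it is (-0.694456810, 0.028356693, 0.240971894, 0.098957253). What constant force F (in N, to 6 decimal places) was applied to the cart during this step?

F = -7.273112 N

ẍ = (ẋ'−ẋ)/dt = (0.028356693−0.123869136)/0.021408 = -4.461530
θ̈ = (θ̇'−θ̇)/dt = (0.098957253−-0.021858478)/0.021408 = 5.643485
sinθ=0.239101, cosθ=0.970995
F = (M+m)·ẍ + m·l·cosθ·θ̈ − m·l·sinθ·θ̇² = -8.689794 + 1.416712 − 0.000030 = -7.273112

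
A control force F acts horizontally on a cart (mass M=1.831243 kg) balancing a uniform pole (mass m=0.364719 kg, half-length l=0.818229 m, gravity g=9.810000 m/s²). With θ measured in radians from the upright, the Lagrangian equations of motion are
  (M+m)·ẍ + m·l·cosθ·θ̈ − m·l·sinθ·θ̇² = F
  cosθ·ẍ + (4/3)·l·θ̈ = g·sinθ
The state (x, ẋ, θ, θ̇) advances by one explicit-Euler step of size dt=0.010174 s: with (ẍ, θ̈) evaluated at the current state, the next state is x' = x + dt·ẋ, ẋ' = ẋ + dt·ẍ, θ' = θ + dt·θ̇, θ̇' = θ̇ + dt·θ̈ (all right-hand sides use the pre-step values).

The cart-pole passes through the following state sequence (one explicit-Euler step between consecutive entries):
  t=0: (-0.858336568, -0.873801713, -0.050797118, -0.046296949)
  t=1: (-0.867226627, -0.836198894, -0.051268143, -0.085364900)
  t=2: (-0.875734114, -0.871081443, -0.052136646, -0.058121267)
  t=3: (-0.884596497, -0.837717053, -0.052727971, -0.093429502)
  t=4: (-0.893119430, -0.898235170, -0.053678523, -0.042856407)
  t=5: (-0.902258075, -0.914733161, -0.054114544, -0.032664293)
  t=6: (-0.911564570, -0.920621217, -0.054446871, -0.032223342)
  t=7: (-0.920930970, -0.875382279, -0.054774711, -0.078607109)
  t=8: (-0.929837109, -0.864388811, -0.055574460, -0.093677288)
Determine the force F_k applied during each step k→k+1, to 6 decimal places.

F_0 = 6.971784 N
F_1 = -6.730898 N
F_2 = 6.167188 N
F_3 = -11.580780 N
F_4 = -3.262382 N
F_5 = -1.257949 N
F_6 = 8.405903 N
F_7 = 1.931562 N

step 0→1:
  ẍ = (ẋ'−ẋ)/dt = (-0.836198894−-0.873801713)/0.010174 = 3.695972
  θ̈ = (θ̇'−θ̇)/dt = (-0.085364900−-0.046296949)/0.010174 = -3.839979
  sinθ=-0.050775, cosθ=0.998710
  F = (M+m)·ẍ + m·l·cosθ·θ̈ − m·l·sinθ·θ̇² = 8.116214 + -1.144463 − -0.000032 = 6.971784
step 1→2:
  ẍ = (ẋ'−ẋ)/dt = (-0.871081443−-0.836198894)/0.010174 = -3.428597
  θ̈ = (θ̇'−θ̇)/dt = (-0.058121267−-0.085364900)/0.010174 = 2.677770
  sinθ=-0.051246, cosθ=0.998686
  F = (M+m)·ẍ + m·l·cosθ·θ̈ − m·l·sinθ·θ̇² = -7.529069 + 0.798060 − -0.000111 = -6.730898
step 2→3:
  ẍ = (ẋ'−ẋ)/dt = (-0.837717053−-0.871081443)/0.010174 = 3.279378
  θ̈ = (θ̇'−θ̇)/dt = (-0.093429502−-0.058121267)/0.010174 = -3.470438
  sinθ=-0.052113, cosθ=0.998641
  F = (M+m)·ẍ + m·l·cosθ·θ̈ − m·l·sinθ·θ̇² = 7.201389 + -1.034254 − -0.000053 = 6.167188
step 3→4:
  ẍ = (ẋ'−ẋ)/dt = (-0.898235170−-0.837717053)/0.010174 = -5.948311
  θ̈ = (θ̇'−θ̇)/dt = (-0.042856407−-0.093429502)/0.010174 = 4.970817
  sinθ=-0.052704, cosθ=0.998610
  F = (M+m)·ẍ + m·l·cosθ·θ̈ − m·l·sinθ·θ̇² = -13.062265 + 1.481348 − -0.000137 = -11.580780
step 4→5:
  ẍ = (ẋ'−ẋ)/dt = (-0.914733161−-0.898235170)/0.010174 = -1.621584
  θ̈ = (θ̇'−θ̇)/dt = (-0.032664293−-0.042856407)/0.010174 = 1.001780
  sinθ=-0.053653, cosθ=0.998560
  F = (M+m)·ẍ + m·l·cosθ·θ̈ − m·l·sinθ·θ̇² = -3.560936 + 0.298524 − -0.000029 = -3.262382
step 5→6:
  ẍ = (ẋ'−ẋ)/dt = (-0.920621217−-0.914733161)/0.010174 = -0.578736
  θ̈ = (θ̇'−θ̇)/dt = (-0.032223342−-0.032664293)/0.010174 = 0.043341
  sinθ=-0.054088, cosθ=0.998536
  F = (M+m)·ẍ + m·l·cosθ·θ̈ − m·l·sinθ·θ̇² = -1.270881 + 0.012915 − -0.000017 = -1.257949
step 6→7:
  ẍ = (ẋ'−ẋ)/dt = (-0.875382279−-0.920621217)/0.010174 = 4.446524
  θ̈ = (θ̇'−θ̇)/dt = (-0.078607109−-0.032223342)/0.010174 = -4.559049
  sinθ=-0.054420, cosθ=0.998518
  F = (M+m)·ẍ + m·l·cosθ·θ̈ − m·l·sinθ·θ̇² = 9.764398 + -1.358512 − -0.000017 = 8.405903
step 7→8:
  ẍ = (ẋ'−ẋ)/dt = (-0.864388811−-0.875382279)/0.010174 = 1.080545
  θ̈ = (θ̇'−θ̇)/dt = (-0.093677288−-0.078607109)/0.010174 = -1.481244
  sinθ=-0.054747, cosθ=0.998500
  F = (M+m)·ẍ + m·l·cosθ·θ̈ − m·l·sinθ·θ̇² = 2.372836 + -0.441375 − -0.000101 = 1.931562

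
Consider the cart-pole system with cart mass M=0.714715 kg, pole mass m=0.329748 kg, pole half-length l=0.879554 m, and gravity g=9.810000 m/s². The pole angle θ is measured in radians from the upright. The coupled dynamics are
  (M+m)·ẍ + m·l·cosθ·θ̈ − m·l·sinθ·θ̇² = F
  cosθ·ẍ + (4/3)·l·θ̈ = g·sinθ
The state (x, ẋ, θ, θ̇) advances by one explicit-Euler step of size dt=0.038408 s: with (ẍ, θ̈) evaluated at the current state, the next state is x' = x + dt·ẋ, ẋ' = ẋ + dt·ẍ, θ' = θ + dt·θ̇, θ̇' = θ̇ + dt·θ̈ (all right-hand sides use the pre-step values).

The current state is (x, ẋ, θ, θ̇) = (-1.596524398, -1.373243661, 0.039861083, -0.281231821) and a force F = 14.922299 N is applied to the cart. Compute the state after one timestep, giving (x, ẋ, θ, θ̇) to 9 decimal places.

(-1.649267941, -0.659226858, 0.029059531, -0.876790460)

sinθ=0.039850528, cosθ=0.999205652
temp = (F + m·l·θ̇²·sinθ)/(M+m) = (14.922299 + 0.000914129)/1.044463 = 14.287928945
θ̈ = (g·sinθ − cosθ·temp)/(l·(4/3 − m·cos²θ/(M+m))) = -15.506109126
ẍ = temp − m·l·θ̈·cosθ/(M+m) = 18.590314596
Euler: x'=-1.596524398+0.038408·-1.373243661=-1.649267941, ẋ'=-1.373243661+0.038408·18.590314596=-0.659226858
       θ'=0.039861083+0.038408·-0.281231821=0.029059531, θ̇'=-0.281231821+0.038408·-15.506109126=-0.876790460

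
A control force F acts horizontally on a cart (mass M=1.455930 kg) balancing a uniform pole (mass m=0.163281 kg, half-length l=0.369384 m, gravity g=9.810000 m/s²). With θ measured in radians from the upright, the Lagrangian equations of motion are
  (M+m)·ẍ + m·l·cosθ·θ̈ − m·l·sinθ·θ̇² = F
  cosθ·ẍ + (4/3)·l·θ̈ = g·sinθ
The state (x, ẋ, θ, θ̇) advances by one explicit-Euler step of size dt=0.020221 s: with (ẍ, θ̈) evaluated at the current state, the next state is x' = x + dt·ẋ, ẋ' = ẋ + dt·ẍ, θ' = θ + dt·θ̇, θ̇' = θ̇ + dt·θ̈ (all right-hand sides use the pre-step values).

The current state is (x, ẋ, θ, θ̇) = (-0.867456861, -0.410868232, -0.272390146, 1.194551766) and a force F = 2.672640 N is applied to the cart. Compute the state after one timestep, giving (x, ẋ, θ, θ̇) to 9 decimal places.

(-0.875765028, -0.371103886, -0.248235115, 1.008432356)

sinθ=-0.269034226, cosθ=0.963130617
temp = (F + m·l·θ̇²·sinθ)/(M+m) = (2.672640 + -0.023154276)/1.619211 = 1.636281944
θ̈ = (g·sinθ − cosθ·temp)/(l·(4/3 − m·cos²θ/(M+m))) = -9.204263397
ẍ = temp − m·l·θ̈·cosθ/(M+m) = 1.966487604
Euler: x'=-0.867456861+0.020221·-0.410868232=-0.875765028, ẋ'=-0.410868232+0.020221·1.966487604=-0.371103886
       θ'=-0.272390146+0.020221·1.194551766=-0.248235115, θ̇'=1.194551766+0.020221·-9.204263397=1.008432356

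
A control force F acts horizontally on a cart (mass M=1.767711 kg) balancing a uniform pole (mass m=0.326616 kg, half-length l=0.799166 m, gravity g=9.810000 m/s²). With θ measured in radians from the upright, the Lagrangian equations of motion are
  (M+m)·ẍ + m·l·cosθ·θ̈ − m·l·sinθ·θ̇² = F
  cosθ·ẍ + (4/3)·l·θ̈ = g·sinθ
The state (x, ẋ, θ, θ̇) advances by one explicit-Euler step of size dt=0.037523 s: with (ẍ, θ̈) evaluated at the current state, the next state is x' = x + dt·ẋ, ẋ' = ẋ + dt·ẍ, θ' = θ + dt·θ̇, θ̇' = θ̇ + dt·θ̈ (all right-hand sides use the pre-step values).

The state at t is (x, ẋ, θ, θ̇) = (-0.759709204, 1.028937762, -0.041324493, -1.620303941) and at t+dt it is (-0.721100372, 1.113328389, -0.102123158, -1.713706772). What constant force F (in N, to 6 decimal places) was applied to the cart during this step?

ẍ = (ẋ'−ẋ)/dt = (1.113328389−1.028937762)/0.037523 = 2.249037
θ̈ = (θ̇'−θ̇)/dt = (-1.713706772−-1.620303941)/0.037523 = -2.489215
sinθ=-0.041313, cosθ=0.999146
F = (M+m)·ẍ + m·l·cosθ·θ̈ − m·l·sinθ·θ̇² = 4.710220 + -0.649181 − -0.028311 = 4.089349

F = 4.089349 N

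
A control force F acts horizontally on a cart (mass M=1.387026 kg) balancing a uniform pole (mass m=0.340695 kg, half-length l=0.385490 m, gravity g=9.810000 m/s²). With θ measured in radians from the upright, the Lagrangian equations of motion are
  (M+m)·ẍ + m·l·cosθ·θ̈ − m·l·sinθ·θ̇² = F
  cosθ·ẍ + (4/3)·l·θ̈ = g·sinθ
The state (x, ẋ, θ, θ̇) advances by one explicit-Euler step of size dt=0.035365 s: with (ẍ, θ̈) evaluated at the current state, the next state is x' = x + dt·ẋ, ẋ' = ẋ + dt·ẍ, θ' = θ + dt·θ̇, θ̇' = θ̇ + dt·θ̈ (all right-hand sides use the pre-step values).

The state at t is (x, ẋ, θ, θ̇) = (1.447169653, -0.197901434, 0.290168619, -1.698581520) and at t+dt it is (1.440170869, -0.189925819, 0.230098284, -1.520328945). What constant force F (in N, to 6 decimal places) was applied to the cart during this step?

ẍ = (ẋ'−ẋ)/dt = (-0.189925819−-0.197901434)/0.035365 = 0.225523
θ̈ = (θ̇'−θ̇)/dt = (-1.520328945−-1.698581520)/0.035365 = 5.040367
sinθ=0.286114, cosθ=0.958196
F = (M+m)·ẍ + m·l·cosθ·θ̈ − m·l·sinθ·θ̇² = 0.389641 + 0.634301 − 0.108415 = 0.915526

F = 0.915526 N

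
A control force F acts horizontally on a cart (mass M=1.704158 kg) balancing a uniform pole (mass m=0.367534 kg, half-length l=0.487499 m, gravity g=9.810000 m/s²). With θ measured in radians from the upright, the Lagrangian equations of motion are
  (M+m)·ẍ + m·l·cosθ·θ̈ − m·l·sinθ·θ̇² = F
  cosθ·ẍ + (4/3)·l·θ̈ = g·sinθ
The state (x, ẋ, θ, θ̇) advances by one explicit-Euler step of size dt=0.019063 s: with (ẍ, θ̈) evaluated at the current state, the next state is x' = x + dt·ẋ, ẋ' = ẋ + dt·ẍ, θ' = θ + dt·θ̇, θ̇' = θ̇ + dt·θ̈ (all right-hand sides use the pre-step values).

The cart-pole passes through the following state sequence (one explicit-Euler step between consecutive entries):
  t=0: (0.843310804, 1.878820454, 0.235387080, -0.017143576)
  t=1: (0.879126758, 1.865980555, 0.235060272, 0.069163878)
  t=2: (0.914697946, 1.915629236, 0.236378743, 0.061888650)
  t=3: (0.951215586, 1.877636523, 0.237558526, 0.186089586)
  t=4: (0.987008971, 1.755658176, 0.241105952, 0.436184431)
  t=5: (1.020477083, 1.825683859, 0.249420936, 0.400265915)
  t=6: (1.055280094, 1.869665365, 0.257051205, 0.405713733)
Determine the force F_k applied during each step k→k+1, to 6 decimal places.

step 0→1:
  ẍ = (ẋ'−ẋ)/dt = (1.865980555−1.878820454)/0.019063 = -0.673551
  θ̈ = (θ̇'−θ̇)/dt = (0.069163878−-0.017143576)/0.019063 = 4.527485
  sinθ=0.233219, cosθ=0.972424
  F = (M+m)·ẍ + m·l·cosθ·θ̈ − m·l·sinθ·θ̇² = -1.395390 + 0.788831 − 0.000012 = -0.606571
step 1→2:
  ẍ = (ẋ'−ẋ)/dt = (1.915629236−1.865980555)/0.019063 = 2.604453
  θ̈ = (θ̇'−θ̇)/dt = (0.061888650−0.069163878)/0.019063 = -0.381641
  sinθ=0.232902, cosθ=0.972500
  F = (M+m)·ẍ + m·l·cosθ·θ̈ − m·l·sinθ·θ̇² = 5.395624 + -0.066499 − 0.000200 = 5.328925
step 2→3:
  ẍ = (ẋ'−ẋ)/dt = (1.877636523−1.915629236)/0.019063 = -1.993008
  θ̈ = (θ̇'−θ̇)/dt = (0.186089586−0.061888650)/0.019063 = 6.515288
  sinθ=0.234184, cosθ=0.972192
  F = (M+m)·ẍ + m·l·cosθ·θ̈ − m·l·sinθ·θ̇² = -4.128899 + 1.134899 − 0.000161 = -2.994161
step 3→4:
  ẍ = (ẋ'−ẋ)/dt = (1.755658176−1.877636523)/0.019063 = -6.398696
  θ̈ = (θ̇'−θ̇)/dt = (0.436184431−0.186089586)/0.019063 = 13.119385
  sinθ=0.235330, cosθ=0.971915
  F = (M+m)·ẍ + m·l·cosθ·θ̈ − m·l·sinθ·θ̇² = -13.256128 + 2.284616 − 0.001460 = -10.972972
step 4→5:
  ẍ = (ẋ'−ẋ)/dt = (1.825683859−1.755658176)/0.019063 = 3.673382
  θ̈ = (θ̇'−θ̇)/dt = (0.400265915−0.436184431)/0.019063 = -1.884201
  sinθ=0.238777, cosθ=0.971074
  F = (M+m)·ẍ + m·l·cosθ·θ̈ − m·l·sinθ·θ̇² = 7.610116 + -0.327832 − 0.008140 = 7.274145
step 5→6:
  ẍ = (ẋ'−ẋ)/dt = (1.869665365−1.825683859)/0.019063 = 2.307166
  θ̈ = (θ̇'−θ̇)/dt = (0.405713733−0.400265915)/0.019063 = 0.285780
  sinθ=0.246843, cosθ=0.969056
  F = (M+m)·ẍ + m·l·cosθ·θ̈ − m·l·sinθ·θ̇² = 4.779737 + 0.049619 − 0.007086 = 4.822271

F_0 = -0.606571 N
F_1 = 5.328925 N
F_2 = -2.994161 N
F_3 = -10.972972 N
F_4 = 7.274145 N
F_5 = 4.822271 N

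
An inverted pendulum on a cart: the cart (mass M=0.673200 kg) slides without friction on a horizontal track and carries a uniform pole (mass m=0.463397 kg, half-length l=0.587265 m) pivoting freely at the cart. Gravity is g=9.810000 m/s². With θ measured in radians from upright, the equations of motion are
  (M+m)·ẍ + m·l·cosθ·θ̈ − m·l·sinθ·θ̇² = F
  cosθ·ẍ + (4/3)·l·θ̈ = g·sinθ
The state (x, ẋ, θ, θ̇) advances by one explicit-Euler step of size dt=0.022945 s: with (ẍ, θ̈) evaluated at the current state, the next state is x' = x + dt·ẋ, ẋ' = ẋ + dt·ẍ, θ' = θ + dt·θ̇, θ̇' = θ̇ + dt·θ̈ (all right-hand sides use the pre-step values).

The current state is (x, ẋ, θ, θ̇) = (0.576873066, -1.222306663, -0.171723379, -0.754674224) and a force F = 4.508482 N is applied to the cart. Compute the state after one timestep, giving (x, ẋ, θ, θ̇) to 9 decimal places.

(0.548827240, -1.077147663, -0.189039379, -0.986453185)

sinθ=-0.170880633, cosθ=0.985291738
temp = (F + m·l·θ̇²·sinθ)/(M+m) = (4.508482 + -0.026484953)/1.136597 = 3.943347595
θ̈ = (g·sinθ − cosθ·temp)/(l·(4/3 − m·cos²θ/(M+m))) = -10.101501880
ẍ = temp − m·l·θ̈·cosθ/(M+m) = 6.326389180
Euler: x'=0.576873066+0.022945·-1.222306663=0.548827240, ẋ'=-1.222306663+0.022945·6.326389180=-1.077147663
       θ'=-0.171723379+0.022945·-0.754674224=-0.189039379, θ̇'=-0.754674224+0.022945·-10.101501880=-0.986453185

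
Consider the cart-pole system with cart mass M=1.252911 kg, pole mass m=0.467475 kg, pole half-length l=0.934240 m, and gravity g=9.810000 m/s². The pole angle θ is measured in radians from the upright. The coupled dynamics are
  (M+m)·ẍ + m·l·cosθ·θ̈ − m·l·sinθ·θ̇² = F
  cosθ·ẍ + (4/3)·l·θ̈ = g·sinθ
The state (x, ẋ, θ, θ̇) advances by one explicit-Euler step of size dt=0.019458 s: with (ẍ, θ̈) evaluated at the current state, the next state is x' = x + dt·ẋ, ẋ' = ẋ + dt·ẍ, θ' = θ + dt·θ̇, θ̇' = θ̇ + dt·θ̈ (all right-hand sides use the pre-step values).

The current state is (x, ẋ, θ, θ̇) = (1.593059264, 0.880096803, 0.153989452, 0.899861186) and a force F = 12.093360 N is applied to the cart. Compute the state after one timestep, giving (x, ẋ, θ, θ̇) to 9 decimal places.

(1.610184188, 1.044262174, 0.171498951, 0.793134162)

sinθ=0.153381588, cosθ=0.988167035
temp = (F + m·l·θ̇²·sinθ)/(M+m) = (12.093360 + 0.054242677)/1.720386 = 7.060975082
θ̈ = (g·sinθ − cosθ·temp)/(l·(4/3 − m·cos²θ/(M+m))) = -5.484994574
ẍ = temp − m·l·θ̈·cosθ/(M+m) = 8.436908797
Euler: x'=1.593059264+0.019458·0.880096803=1.610184188, ẋ'=0.880096803+0.019458·8.436908797=1.044262174
       θ'=0.153989452+0.019458·0.899861186=0.171498951, θ̇'=0.899861186+0.019458·-5.484994574=0.793134162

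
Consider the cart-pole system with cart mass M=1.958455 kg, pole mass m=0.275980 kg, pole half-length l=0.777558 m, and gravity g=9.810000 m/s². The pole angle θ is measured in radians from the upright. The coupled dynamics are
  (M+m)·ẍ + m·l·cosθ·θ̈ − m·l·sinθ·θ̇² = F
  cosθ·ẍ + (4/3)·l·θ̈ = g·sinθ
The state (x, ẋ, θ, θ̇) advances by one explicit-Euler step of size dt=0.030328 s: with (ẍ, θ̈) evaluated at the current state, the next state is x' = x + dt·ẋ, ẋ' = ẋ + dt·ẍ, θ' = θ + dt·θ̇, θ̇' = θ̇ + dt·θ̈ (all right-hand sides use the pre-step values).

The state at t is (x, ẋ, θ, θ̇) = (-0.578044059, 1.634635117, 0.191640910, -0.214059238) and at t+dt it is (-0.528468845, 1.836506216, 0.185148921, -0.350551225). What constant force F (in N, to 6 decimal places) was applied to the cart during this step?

F = 13.923021 N

ẍ = (ẋ'−ẋ)/dt = (1.836506216−1.634635117)/0.030328 = 6.656262
θ̈ = (θ̇'−θ̇)/dt = (-0.350551225−-0.214059238)/0.030328 = -4.500527
sinθ=0.190470, cosθ=0.981693
F = (M+m)·ẍ + m·l·cosθ·θ̈ − m·l·sinθ·θ̇² = 14.872984 + -0.948090 − 0.001873 = 13.923021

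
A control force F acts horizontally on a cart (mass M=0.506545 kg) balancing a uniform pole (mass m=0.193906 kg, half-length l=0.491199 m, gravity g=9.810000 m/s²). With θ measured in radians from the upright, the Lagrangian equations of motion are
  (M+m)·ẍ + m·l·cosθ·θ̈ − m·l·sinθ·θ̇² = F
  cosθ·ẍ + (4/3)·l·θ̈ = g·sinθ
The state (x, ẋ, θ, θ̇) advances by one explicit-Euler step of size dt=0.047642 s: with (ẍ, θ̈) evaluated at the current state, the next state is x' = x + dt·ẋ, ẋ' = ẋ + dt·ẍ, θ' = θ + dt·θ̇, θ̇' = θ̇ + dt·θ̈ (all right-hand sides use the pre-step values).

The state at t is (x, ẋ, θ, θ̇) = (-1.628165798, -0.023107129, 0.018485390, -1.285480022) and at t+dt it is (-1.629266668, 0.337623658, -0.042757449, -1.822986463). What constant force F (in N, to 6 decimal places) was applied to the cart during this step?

F = 4.226288 N

ẍ = (ẋ'−ẋ)/dt = (0.337623658−-0.023107129)/0.047642 = 7.571697
θ̈ = (θ̇'−θ̇)/dt = (-1.822986463−-1.285480022)/0.047642 = -11.282197
sinθ=0.018484, cosθ=0.999829
F = (M+m)·ẍ + m·l·cosθ·θ̈ − m·l·sinθ·θ̇² = 5.303603 + -1.074405 − 0.002909 = 4.226288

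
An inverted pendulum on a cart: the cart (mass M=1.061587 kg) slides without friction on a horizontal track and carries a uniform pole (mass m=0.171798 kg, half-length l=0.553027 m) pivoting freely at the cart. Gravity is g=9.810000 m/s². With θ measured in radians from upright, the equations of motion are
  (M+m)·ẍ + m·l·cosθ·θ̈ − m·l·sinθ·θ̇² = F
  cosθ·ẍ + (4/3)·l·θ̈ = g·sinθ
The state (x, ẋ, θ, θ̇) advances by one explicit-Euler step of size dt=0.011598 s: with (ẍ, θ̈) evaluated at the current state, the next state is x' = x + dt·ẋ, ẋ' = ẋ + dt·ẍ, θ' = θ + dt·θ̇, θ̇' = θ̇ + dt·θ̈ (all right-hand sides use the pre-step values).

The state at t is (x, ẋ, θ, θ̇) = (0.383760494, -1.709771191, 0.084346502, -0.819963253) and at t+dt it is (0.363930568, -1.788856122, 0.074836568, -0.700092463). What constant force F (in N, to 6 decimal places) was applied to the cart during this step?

F = -7.437168 N

ẍ = (ẋ'−ẋ)/dt = (-1.788856122−-1.709771191)/0.011598 = -6.818842
θ̈ = (θ̇'−θ̇)/dt = (-0.700092463−-0.819963253)/0.011598 = 10.335471
sinθ=0.084247, cosθ=0.996445
F = (M+m)·ẍ + m·l·cosθ·θ̈ − m·l·sinθ·θ̇² = -8.410258 + 0.978471 − 0.005382 = -7.437168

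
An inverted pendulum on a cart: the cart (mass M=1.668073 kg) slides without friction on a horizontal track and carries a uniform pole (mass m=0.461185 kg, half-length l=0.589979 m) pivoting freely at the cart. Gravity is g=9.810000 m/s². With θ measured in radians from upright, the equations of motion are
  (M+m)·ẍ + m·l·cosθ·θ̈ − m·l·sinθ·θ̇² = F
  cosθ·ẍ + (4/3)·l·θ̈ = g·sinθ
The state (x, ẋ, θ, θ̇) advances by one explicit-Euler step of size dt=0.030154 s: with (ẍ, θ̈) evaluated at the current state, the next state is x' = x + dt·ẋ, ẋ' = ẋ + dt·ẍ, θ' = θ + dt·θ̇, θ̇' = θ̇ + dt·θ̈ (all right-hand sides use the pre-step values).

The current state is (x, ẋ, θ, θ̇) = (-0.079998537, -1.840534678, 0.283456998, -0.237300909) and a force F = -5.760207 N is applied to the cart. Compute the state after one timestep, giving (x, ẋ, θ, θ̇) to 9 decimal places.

(-0.135498020, -1.951579339, 0.276301426, 0.003399972)

sinθ=0.279676357, cosθ=0.960094337
temp = (F + m·l·θ̇²·sinθ)/(M+m) = (-5.760207 + 0.004285153)/2.129258 = -2.703252423
θ̈ = (g·sinθ − cosθ·temp)/(l·(4/3 − m·cos²θ/(M+m))) = 7.982386461
ẍ = temp − m·l·θ̈·cosθ/(M+m) = -3.682584765
Euler: x'=-0.079998537+0.030154·-1.840534678=-0.135498020, ẋ'=-1.840534678+0.030154·-3.682584765=-1.951579339
       θ'=0.283456998+0.030154·-0.237300909=0.276301426, θ̇'=-0.237300909+0.030154·7.982386461=0.003399972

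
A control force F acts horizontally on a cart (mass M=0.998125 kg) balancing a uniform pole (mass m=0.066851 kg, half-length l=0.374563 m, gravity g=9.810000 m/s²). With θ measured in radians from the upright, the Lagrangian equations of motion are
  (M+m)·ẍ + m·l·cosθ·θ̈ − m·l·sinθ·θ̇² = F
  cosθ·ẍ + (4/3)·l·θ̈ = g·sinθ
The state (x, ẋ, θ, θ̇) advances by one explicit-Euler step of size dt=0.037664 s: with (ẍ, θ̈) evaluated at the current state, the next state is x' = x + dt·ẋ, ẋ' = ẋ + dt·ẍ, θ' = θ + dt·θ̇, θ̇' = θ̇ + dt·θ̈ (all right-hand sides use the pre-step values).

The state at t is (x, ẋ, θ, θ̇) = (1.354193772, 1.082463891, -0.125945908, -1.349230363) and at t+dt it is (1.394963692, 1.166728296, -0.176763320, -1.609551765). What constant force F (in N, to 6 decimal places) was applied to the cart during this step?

ẍ = (ẋ'−ẋ)/dt = (1.166728296−1.082463891)/0.037664 = 2.237266
θ̈ = (θ̇'−θ̇)/dt = (-1.609551765−-1.349230363)/0.037664 = -6.911677
sinθ=-0.125613, cosθ=0.992079
F = (M+m)·ẍ + m·l·cosθ·θ̈ − m·l·sinθ·θ̇² = 2.382635 + -0.171697 − -0.005726 = 2.216664

F = 2.216664 N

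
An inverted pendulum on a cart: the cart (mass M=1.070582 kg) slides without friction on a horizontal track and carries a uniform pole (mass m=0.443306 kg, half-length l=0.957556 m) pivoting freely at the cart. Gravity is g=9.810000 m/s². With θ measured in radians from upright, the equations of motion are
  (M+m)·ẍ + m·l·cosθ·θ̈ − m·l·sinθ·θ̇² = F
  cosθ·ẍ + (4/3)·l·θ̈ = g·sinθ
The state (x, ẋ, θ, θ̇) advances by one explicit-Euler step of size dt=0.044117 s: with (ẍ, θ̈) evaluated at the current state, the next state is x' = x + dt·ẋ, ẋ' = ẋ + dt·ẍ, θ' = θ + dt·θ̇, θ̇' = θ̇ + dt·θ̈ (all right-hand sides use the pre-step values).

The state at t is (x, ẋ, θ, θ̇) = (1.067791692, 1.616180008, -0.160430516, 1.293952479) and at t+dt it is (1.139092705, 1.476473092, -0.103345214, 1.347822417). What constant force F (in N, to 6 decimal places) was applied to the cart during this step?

ẍ = (ẋ'−ẋ)/dt = (1.476473092−1.616180008)/0.044117 = -3.166737
θ̈ = (θ̇'−θ̇)/dt = (1.347822417−1.293952479)/0.044117 = 1.221070
sinθ=-0.159743, cosθ=0.987159
F = (M+m)·ẍ + m·l·cosθ·θ̈ − m·l·sinθ·θ̇² = -4.794084 + 0.511676 − -0.113534 = -4.168874

F = -4.168874 N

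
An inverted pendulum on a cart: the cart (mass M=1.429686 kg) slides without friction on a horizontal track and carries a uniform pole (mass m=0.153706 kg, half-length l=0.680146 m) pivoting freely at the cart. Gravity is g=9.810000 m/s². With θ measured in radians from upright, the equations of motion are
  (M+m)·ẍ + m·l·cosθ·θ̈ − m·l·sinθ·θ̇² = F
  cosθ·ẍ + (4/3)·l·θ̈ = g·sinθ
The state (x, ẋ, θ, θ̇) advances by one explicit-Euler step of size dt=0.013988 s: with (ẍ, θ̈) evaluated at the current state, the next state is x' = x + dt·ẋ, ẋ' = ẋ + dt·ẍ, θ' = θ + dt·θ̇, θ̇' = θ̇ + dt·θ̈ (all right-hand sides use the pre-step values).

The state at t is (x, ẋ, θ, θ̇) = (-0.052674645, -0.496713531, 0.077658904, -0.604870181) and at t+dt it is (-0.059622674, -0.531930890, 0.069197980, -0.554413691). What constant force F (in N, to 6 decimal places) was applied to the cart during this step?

ẍ = (ẋ'−ẋ)/dt = (-0.531930890−-0.496713531)/0.013988 = -2.517684
θ̈ = (θ̇'−θ̇)/dt = (-0.554413691−-0.604870181)/0.013988 = 3.607127
sinθ=0.077581, cosθ=0.996986
F = (M+m)·ẍ + m·l·cosθ·θ̈ − m·l·sinθ·θ̇² = -3.986480 + 0.375962 − 0.002967 = -3.613486

F = -3.613486 N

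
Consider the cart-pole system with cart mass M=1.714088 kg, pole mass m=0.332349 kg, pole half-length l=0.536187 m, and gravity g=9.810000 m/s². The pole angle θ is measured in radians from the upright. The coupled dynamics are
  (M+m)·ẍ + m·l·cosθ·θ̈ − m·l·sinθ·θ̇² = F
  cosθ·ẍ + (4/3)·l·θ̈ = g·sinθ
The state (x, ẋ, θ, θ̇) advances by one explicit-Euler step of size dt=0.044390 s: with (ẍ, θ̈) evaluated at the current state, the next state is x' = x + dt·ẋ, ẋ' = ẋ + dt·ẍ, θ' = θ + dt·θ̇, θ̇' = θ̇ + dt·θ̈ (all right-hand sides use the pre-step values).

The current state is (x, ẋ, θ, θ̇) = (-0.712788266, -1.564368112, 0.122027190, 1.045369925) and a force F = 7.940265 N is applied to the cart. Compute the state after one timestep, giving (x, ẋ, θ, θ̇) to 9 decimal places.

(-0.782230566, -1.375344731, 0.168431161, 0.857080829)

sinθ=0.121724572, cosθ=0.992563917
temp = (F + m·l·θ̇²·sinθ)/(M+m) = (7.940265 + 0.023704397)/2.046437 = 3.891626958
θ̈ = (g·sinθ − cosθ·temp)/(l·(4/3 − m·cos²θ/(M+m))) = -4.241700751
ẍ = temp − m·l·θ̈·cosθ/(M+m) = 4.258242428
Euler: x'=-0.712788266+0.044390·-1.564368112=-0.782230566, ẋ'=-1.564368112+0.044390·4.258242428=-1.375344731
       θ'=0.122027190+0.044390·1.045369925=0.168431161, θ̇'=1.045369925+0.044390·-4.241700751=0.857080829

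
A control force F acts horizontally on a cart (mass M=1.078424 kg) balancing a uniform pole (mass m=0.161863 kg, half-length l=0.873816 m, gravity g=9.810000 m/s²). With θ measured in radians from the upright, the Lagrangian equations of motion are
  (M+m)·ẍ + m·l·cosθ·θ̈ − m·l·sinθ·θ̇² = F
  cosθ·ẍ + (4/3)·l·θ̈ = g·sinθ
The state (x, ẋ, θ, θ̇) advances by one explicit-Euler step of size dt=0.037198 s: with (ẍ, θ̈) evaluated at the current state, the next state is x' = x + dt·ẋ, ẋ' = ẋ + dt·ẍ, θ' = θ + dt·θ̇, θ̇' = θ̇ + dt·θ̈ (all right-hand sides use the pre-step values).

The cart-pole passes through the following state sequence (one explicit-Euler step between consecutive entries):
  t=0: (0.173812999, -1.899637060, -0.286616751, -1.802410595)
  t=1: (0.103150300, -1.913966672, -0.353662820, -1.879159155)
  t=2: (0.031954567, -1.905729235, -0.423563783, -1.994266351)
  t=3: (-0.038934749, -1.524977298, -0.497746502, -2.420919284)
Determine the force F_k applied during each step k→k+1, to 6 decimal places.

F_0 = -0.627806 N
F_1 = 0.037052 N
F_2 = 11.447643 N

step 0→1:
  ẍ = (ẋ'−ẋ)/dt = (-1.913966672−-1.899637060)/0.037198 = -0.385225
  θ̈ = (θ̇'−θ̇)/dt = (-1.879159155−-1.802410595)/0.037198 = -2.063244
  sinθ=-0.282709, cosθ=0.959206
  F = (M+m)·ẍ + m·l·cosθ·θ̈ − m·l·sinθ·θ̇² = -0.477790 + -0.279917 − -0.129901 = -0.627806
step 1→2:
  ẍ = (ẋ'−ẋ)/dt = (-1.905729235−-1.913966672)/0.037198 = 0.221448
  θ̈ = (θ̇'−θ̇)/dt = (-1.994266351−-1.879159155)/0.037198 = -3.094446
  sinθ=-0.346336, cosθ=0.938110
  F = (M+m)·ẍ + m·l·cosθ·θ̈ − m·l·sinθ·θ̇² = 0.274660 + -0.410586 − -0.172979 = 0.037052
step 2→3:
  ẍ = (ẋ'−ẋ)/dt = (-1.524977298−-1.905729235)/0.037198 = 10.235817
  θ̈ = (θ̇'−θ̇)/dt = (-2.420919284−-1.994266351)/0.037198 = -11.469782
  sinθ=-0.411012, cosθ=0.911630
  F = (M+m)·ẍ + m·l·cosθ·θ̈ − m·l·sinθ·θ̇² = 12.695351 + -1.478909 − -0.231200 = 11.447643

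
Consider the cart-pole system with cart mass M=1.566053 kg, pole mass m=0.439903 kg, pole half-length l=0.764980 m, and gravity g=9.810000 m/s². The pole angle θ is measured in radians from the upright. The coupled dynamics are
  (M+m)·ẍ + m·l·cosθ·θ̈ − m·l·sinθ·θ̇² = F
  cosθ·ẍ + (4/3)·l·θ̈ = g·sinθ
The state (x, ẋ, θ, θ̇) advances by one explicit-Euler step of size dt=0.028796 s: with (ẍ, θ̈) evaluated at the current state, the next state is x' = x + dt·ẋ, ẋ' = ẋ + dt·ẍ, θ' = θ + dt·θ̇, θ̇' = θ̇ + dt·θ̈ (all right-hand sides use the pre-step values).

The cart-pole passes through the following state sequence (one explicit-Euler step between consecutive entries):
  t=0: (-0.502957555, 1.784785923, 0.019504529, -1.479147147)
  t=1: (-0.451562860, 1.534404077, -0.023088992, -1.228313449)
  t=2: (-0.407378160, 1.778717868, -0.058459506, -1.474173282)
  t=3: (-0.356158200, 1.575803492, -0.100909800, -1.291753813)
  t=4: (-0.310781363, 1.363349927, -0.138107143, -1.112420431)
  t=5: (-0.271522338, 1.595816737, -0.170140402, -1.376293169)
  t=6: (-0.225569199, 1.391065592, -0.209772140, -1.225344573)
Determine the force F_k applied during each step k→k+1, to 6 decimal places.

F_0 = -14.525445 N
F_1 = 14.158435 N
F_2 = -11.964319 N
F_3 = -12.658073 N
F_4 = 13.196864 N
F_5 = -12.416674 N

step 0→1:
  ẍ = (ẋ'−ẋ)/dt = (1.534404077−1.784785923)/0.028796 = -8.695022
  θ̈ = (θ̇'−θ̇)/dt = (-1.228313449−-1.479147147)/0.028796 = 8.710713
  sinθ=0.019503, cosθ=0.999810
  F = (M+m)·ẍ + m·l·cosθ·θ̈ − m·l·sinθ·θ̇² = -17.441831 + 2.930745 − 0.014359 = -14.525445
step 1→2:
  ẍ = (ẋ'−ẋ)/dt = (1.778717868−1.534404077)/0.028796 = 8.484296
  θ̈ = (θ̇'−θ̇)/dt = (-1.474173282−-1.228313449)/0.028796 = -8.537986
  sinθ=-0.023087, cosθ=0.999733
  F = (M+m)·ẍ + m·l·cosθ·θ̈ − m·l·sinθ·θ̇² = 17.019125 + -2.872411 − -0.011722 = 14.158435
step 2→3:
  ẍ = (ẋ'−ẋ)/dt = (1.575803492−1.778717868)/0.028796 = -7.046617
  θ̈ = (θ̇'−θ̇)/dt = (-1.291753813−-1.474173282)/0.028796 = 6.334889
  sinθ=-0.058426, cosθ=0.998292
  F = (M+m)·ẍ + m·l·cosθ·θ̈ − m·l·sinθ·θ̇² = -14.135203 + 2.128156 − -0.042728 = -11.964319
step 3→4:
  ẍ = (ẋ'−ẋ)/dt = (1.363349927−1.575803492)/0.028796 = -7.377885
  θ̈ = (θ̇'−θ̇)/dt = (-1.112420431−-1.291753813)/0.028796 = 6.227718
  sinθ=-0.100739, cosθ=0.994913
  F = (M+m)·ẍ + m·l·cosθ·θ̈ − m·l·sinθ·θ̇² = -14.799712 + 2.085072 − -0.056567 = -12.658073
step 4→5:
  ẍ = (ẋ'−ẋ)/dt = (1.595816737−1.363349927)/0.028796 = 8.072885
  θ̈ = (θ̇'−θ̇)/dt = (-1.376293169−-1.112420431)/0.028796 = -9.163521
  sinθ=-0.137669, cosθ=0.990478
  F = (M+m)·ẍ + m·l·cosθ·θ̈ − m·l·sinθ·θ̇² = 16.193853 + -3.054319 − -0.057330 = 13.196864
step 5→6:
  ẍ = (ẋ'−ẋ)/dt = (1.391065592−1.595816737)/0.028796 = -7.110402
  θ̈ = (θ̇'−θ̇)/dt = (-1.225344573−-1.376293169)/0.028796 = 5.241999
  sinθ=-0.169321, cosθ=0.985561
  F = (M+m)·ẍ + m·l·cosθ·θ̈ − m·l·sinθ·θ̇² = -14.263154 + 1.738551 − -0.107929 = -12.416674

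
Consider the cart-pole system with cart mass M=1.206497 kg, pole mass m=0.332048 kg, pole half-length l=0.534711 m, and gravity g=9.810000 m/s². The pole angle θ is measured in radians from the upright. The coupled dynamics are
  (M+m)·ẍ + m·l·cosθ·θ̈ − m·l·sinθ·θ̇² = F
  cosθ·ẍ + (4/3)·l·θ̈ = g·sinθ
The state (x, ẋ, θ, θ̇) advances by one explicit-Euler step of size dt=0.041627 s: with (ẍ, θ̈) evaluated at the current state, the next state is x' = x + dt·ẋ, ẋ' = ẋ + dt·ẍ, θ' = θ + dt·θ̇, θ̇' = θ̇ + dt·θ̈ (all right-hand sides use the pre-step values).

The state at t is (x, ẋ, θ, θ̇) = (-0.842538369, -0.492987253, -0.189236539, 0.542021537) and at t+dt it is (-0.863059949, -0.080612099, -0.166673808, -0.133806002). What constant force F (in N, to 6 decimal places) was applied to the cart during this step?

ẍ = (ẋ'−ẋ)/dt = (-0.080612099−-0.492987253)/0.041627 = 9.906435
θ̈ = (θ̇'−θ̇)/dt = (-0.133806002−0.542021537)/0.041627 = -16.235317
sinθ=-0.188109, cosθ=0.982148
F = (M+m)·ẍ + m·l·cosθ·θ̈ − m·l·sinθ·θ̇² = 15.241495 + -2.831117 − -0.009812 = 12.420191

F = 12.420191 N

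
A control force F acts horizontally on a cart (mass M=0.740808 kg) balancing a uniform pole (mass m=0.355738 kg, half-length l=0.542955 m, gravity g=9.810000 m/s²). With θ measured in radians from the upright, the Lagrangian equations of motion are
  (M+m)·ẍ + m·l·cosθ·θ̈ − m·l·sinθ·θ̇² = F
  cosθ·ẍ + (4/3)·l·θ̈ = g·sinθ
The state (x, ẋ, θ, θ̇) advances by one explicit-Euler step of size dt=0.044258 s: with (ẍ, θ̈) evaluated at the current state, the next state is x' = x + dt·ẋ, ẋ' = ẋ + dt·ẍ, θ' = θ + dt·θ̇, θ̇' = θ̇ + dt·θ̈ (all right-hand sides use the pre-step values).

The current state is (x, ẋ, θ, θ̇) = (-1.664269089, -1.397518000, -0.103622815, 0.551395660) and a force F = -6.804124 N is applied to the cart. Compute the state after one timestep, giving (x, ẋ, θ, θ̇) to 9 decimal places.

sinθ=-0.103437470, cosθ=0.994635958
temp = (F + m·l·θ̇²·sinθ)/(M+m) = (-6.804124 + -0.006074334)/1.096546 = -6.210590649
θ̈ = (g·sinθ − cosθ·temp)/(l·(4/3 − m·cos²θ/(M+m))) = 9.391913619
ẍ = temp − m·l·θ̈·cosθ/(M+m) = -7.856043667
Euler: x'=-1.664269089+0.044258·-1.397518000=-1.726120441, ẋ'=-1.397518000+0.044258·-7.856043667=-1.745210781
       θ'=-0.103622815+0.044258·0.551395660=-0.079219146, θ̇'=0.551395660+0.044258·9.391913619=0.967062973

(-1.726120441, -1.745210781, -0.079219146, 0.967062973)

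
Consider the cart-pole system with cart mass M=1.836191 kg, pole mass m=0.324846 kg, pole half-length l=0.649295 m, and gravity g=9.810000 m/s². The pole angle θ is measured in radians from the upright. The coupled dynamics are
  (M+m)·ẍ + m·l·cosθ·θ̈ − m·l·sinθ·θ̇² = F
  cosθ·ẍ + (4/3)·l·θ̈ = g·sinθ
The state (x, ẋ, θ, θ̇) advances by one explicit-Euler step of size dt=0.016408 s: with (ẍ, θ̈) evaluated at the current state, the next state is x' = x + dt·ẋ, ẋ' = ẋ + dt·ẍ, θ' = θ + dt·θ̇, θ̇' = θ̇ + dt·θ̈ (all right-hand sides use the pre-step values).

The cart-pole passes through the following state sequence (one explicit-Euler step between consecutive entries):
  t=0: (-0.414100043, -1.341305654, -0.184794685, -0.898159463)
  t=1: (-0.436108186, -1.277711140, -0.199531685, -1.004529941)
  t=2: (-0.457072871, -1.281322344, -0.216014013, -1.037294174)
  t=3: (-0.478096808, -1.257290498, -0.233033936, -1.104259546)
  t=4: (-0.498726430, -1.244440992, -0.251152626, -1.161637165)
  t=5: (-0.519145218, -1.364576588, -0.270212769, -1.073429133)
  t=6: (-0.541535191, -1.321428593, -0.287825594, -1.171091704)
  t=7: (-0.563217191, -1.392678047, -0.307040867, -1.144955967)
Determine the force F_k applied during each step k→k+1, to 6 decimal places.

F_0 = 7.062976 N
F_1 = -0.846252 N
F_2 = 2.372971 N
F_3 = 1.034116 N
F_4 = -14.653563 N
F_5 = 4.537863 N
F_6 = -8.979740 N

step 0→1:
  ẍ = (ẋ'−ẋ)/dt = (-1.277711140−-1.341305654)/0.016408 = 3.875824
  θ̈ = (θ̇'−θ̇)/dt = (-1.004529941−-0.898159463)/0.016408 = -6.482842
  sinθ=-0.183745, cosθ=0.982974
  F = (M+m)·ẍ + m·l·cosθ·θ̈ − m·l·sinθ·θ̇² = 8.375798 + -1.344086 − -0.031264 = 7.062976
step 1→2:
  ẍ = (ẋ'−ẋ)/dt = (-1.281322344−-1.277711140)/0.016408 = -0.220088
  θ̈ = (θ̇'−θ̇)/dt = (-1.037294174−-1.004529941)/0.016408 = -1.996845
  sinθ=-0.198210, cosθ=0.980160
  F = (M+m)·ẍ + m·l·cosθ·θ̈ − m·l·sinθ·θ̇² = -0.475618 + -0.412820 − -0.042186 = -0.846252
step 2→3:
  ẍ = (ẋ'−ẋ)/dt = (-1.257290498−-1.281322344)/0.016408 = 1.464642
  θ̈ = (θ̇'−θ̇)/dt = (-1.104259546−-1.037294174)/0.016408 = -4.081264
  sinθ=-0.214338, cosθ=0.976760
  F = (M+m)·ẍ + m·l·cosθ·θ̈ − m·l·sinθ·θ̇² = 3.165146 + -0.840818 − -0.048643 = 2.372971
step 3→4:
  ẍ = (ẋ'−ẋ)/dt = (-1.244440992−-1.257290498)/0.016408 = 0.783124
  θ̈ = (θ̇'−θ̇)/dt = (-1.161637165−-1.104259546)/0.016408 = -3.496929
  sinθ=-0.230931, cosθ=0.972970
  F = (M+m)·ẍ + m·l·cosθ·θ̈ − m·l·sinθ·θ̇² = 1.692361 + -0.717639 − -0.059394 = 1.034116
step 4→5:
  ẍ = (ẋ'−ẋ)/dt = (-1.364576588−-1.244440992)/0.016408 = -7.321770
  θ̈ = (θ̇'−θ̇)/dt = (-1.073429133−-1.161637165)/0.016408 = 5.375916
  sinθ=-0.248521, cosθ=0.968627
  F = (M+m)·ẍ + m·l·cosθ·θ̈ − m·l·sinθ·θ̇² = -15.822615 + 1.098319 − -0.070733 = -14.653563
step 5→6:
  ẍ = (ẋ'−ẋ)/dt = (-1.321428593−-1.364576588)/0.016408 = 2.629693
  θ̈ = (θ̇'−θ̇)/dt = (-1.171091704−-1.073429133)/0.016408 = -5.952131
  sinθ=-0.266936, cosθ=0.963714
  F = (M+m)·ẍ + m·l·cosθ·θ̈ − m·l·sinθ·θ̇² = 5.682863 + -1.209874 − -0.064875 = 4.537863
step 6→7:
  ẍ = (ẋ'−ẋ)/dt = (-1.392678047−-1.321428593)/0.016408 = -4.342361
  θ̈ = (θ̇'−θ̇)/dt = (-1.144955967−-1.171091704)/0.016408 = 1.592866
  sinθ=-0.283868, cosθ=0.958863
  F = (M+m)·ẍ + m·l·cosθ·θ̈ − m·l·sinθ·θ̇² = -9.384002 + 0.322148 − -0.082114 = -8.979740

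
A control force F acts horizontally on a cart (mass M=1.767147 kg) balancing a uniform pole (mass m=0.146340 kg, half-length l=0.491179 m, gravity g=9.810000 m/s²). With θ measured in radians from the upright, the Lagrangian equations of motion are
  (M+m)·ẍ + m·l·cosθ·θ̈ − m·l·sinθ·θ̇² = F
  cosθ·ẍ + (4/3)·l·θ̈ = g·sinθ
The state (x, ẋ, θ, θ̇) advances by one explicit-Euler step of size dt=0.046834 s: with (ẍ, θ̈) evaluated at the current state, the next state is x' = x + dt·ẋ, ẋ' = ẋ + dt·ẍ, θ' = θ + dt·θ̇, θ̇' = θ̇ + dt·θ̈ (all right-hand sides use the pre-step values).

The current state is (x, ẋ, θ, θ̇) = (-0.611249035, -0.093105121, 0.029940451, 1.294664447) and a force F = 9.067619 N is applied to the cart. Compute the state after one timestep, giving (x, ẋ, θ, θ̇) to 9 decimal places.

(-0.615609520, 0.141580423, 0.090574766, 0.957475972)

sinθ=0.029935978, cosθ=0.999551818
temp = (F + m·l·θ̇²·sinθ)/(M+m) = (9.067619 + 0.003606706)/1.913487 = 4.740677990
θ̈ = (g·sinθ − cosθ·temp)/(l·(4/3 − m·cos²θ/(M+m))) = -7.199651431
ẍ = temp − m·l·θ̈·cosθ/(M+m) = 5.011007906
Euler: x'=-0.611249035+0.046834·-0.093105121=-0.615609520, ẋ'=-0.093105121+0.046834·5.011007906=0.141580423
       θ'=0.029940451+0.046834·1.294664447=0.090574766, θ̇'=1.294664447+0.046834·-7.199651431=0.957475972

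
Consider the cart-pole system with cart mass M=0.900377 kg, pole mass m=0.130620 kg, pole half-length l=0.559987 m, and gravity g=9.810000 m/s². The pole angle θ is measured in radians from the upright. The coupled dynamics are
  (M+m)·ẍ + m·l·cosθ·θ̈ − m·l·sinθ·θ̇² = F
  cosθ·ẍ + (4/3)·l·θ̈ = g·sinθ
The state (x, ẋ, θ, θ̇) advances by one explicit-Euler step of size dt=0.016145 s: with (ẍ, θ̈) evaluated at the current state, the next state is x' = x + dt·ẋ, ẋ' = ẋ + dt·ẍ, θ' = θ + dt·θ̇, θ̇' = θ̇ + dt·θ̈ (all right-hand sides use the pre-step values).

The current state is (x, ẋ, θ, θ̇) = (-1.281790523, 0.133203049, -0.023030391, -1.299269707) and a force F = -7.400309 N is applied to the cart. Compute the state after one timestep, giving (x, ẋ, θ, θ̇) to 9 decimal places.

(-1.279639960, 0.005490334, -0.044007100, -1.133152154)

sinθ=-0.023028355, cosθ=0.999734812
temp = (F + m·l·θ̇²·sinθ)/(M+m) = (-7.400309 + -0.002843473)/1.030997 = -7.180576154
θ̈ = (g·sinθ − cosθ·temp)/(l·(4/3 − m·cos²θ/(M+m))) = 10.289102062
ẍ = temp − m·l·θ̈·cosθ/(M+m) = -7.910357089
Euler: x'=-1.281790523+0.016145·0.133203049=-1.279639960, ẋ'=0.133203049+0.016145·-7.910357089=0.005490334
       θ'=-0.023030391+0.016145·-1.299269707=-0.044007100, θ̇'=-1.299269707+0.016145·10.289102062=-1.133152154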